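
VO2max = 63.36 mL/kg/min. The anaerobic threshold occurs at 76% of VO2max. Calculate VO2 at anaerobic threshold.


AT fraction = 76 / 100 = 0.76
AT VO2 = 63.36 * 0.76
= 48.15 mL/kg/min

48.15 mL/kg/min


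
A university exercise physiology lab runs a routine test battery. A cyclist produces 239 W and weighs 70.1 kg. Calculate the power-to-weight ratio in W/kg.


P/W = power / mass
= 239 / 70.1
= 3.409 W/kg

3.409 W/kg


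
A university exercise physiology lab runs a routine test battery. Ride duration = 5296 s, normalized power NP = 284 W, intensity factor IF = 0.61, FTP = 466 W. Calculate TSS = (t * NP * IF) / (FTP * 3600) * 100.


Numerator = 5296 * 284 * 0.61 = 917479.04
Denominator = 466 * 3600 = 1677600
TSS = 917479.04 / 1677600 * 100
= 54.69

54.69 TSS


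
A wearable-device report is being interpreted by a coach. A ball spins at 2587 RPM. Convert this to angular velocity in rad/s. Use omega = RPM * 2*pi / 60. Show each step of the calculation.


omega = 2587 * 2 * pi / 60
= 2587 * 6.28318531 / 60
= 16254.6 / 60
= 270.91 rad/s

270.91 rad/s


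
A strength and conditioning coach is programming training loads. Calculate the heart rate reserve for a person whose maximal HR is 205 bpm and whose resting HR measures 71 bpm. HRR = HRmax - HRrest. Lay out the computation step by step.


HRmax = 205 bpm
HRrest = 71 bpm
HRR = 205 - 71 = 134 bpm

134 bpm


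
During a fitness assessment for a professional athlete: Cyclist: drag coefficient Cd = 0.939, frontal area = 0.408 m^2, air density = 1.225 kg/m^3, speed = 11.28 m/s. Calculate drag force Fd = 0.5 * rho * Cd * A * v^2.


v^2 = 11.28^2 = 127.2384
Fd = 0.5 * 1.225 * 0.939 * 0.408 * 127.2384
= 29.857 N

29.857 N


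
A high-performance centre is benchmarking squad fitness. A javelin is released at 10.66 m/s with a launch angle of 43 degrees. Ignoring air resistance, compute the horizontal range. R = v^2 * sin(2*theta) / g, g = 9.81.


Launch speed squared = 113.6356
sin(2 * 43 deg) = 0.997564
Range = 113.6356 * 0.997564 / 9.81
= 11.555 m

11.555 m


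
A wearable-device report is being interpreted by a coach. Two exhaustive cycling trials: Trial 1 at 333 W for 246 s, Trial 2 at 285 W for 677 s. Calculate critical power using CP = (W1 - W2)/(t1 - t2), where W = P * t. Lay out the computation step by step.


W1 = 333 * 246 = 81918 J
W2 = 285 * 677 = 192945 J
CP = (81918 - 192945) / (246 - 677)
= -111027 / -431
= 257.6 W

257.6 W


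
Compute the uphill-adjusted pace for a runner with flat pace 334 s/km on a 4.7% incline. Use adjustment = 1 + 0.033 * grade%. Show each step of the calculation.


Adjustment factor = 1 + 0.033 * 4.7 = 1.1551
Grade-adjusted pace = 334 * 1.1551 = 385.8 s/km

385.8 s/km


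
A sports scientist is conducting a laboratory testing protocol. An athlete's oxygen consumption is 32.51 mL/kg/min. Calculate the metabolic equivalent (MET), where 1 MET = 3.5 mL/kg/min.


MET = VO2 / 3.5
= 32.51 / 3.5
= 9.29 METs

9.29 METs


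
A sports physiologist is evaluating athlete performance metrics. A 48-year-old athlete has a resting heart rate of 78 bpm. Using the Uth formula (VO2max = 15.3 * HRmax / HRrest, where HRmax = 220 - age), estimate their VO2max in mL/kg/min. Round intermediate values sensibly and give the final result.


HRmax = 220 - 48 = 172 bpm
Ratio = HRmax / HRrest = 172 / 78 = 2.2051
VO2max = 15.3 * 2.2051 = 33.74 mL/kg/min

33.74 mL/kg/min


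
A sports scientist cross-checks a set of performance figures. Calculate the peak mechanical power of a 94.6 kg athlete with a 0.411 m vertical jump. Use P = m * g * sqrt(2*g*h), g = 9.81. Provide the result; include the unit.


First, sqrt(2gh) = sqrt(2 * 9.81 * 0.411)
= sqrt(8.06382) = 2.839687 m/s
Power = 94.6 * 9.81 * 2.839687 = 2635.3 W

2635.3 W


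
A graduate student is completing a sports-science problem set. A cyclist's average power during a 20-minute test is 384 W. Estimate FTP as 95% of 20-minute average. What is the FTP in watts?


FTP = 20-min power * 0.95
= 384 * 0.95
= 364.8 W

364.8 W


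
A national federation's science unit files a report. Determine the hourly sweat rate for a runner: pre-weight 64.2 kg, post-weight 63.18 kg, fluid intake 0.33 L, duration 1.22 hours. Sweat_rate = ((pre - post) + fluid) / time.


Mass lost = 64.2 - 63.18 = 1.02 kg
Add fluid consumed: 1.02 + 0.33 = 1.35 L total sweat
Sweat rate = 1.35 / 1.22 = 1.107 L/h

1.107 L/h


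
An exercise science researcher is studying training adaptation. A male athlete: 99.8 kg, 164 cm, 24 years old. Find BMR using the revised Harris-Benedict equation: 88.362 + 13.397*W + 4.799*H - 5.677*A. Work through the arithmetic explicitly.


Intercept = 88.362
Weight contribution = 13.397 * 99.8 = 1337.0206
Height contribution = 4.799 * 164 = 787.036
Age contribution = 5.677 * 24 = 136.248
BMR = 88.362 + 1337.0206 + 787.036 - 136.248
= 2076.17 kcal/day

2076.17 kcal/day


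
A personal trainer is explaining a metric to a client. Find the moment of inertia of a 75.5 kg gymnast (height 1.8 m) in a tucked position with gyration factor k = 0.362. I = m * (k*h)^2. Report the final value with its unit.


Radius of gyration = 0.362 * 1.8 = 0.6516 m
I = 75.5 * 0.6516^2
= 75.5 * 0.424583
= 32.056 kg*m^2

32.056 kg*m^2


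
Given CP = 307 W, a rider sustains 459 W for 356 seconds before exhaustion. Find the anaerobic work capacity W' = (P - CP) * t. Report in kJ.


Excess power = 459 - 307 = 152 W
Work above CP = 152 * 356 = 54112 J
W' = 54.112 kJ

54.112 kJ


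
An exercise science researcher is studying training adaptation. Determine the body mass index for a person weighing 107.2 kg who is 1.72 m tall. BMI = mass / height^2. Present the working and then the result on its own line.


BMI = mass / height^2
= 107.2 / 1.72^2
= 107.2 / 2.9584
= 36.24 kg/m^2

36.24 kg/m^2


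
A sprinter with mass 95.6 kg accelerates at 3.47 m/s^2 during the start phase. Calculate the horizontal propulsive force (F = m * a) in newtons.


F = m * a
= 95.6 * 3.47
= 331.73 N

331.73 N


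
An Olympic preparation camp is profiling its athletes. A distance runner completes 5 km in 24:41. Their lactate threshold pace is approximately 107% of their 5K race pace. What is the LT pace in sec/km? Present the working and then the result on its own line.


Convert to seconds: 24 min 41 s = 1481 s
Pace per km = 1481 / 5 = 296.2 s/km
LT pace = 296.2 * 1.07 = 316.93 s/km

316.93 s/km


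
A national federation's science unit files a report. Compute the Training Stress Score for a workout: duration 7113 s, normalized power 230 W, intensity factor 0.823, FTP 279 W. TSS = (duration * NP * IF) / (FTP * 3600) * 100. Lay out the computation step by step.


Product = 7113 * 230 * 0.823 = 1346419.77
Base = 279 * 3600 = 1004400
TSS = 1346419.77 / 1004400 * 100 = 134.05

134.05 TSS


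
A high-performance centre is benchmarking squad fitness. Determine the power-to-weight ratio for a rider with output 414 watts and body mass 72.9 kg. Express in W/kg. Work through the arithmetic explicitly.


P/W = 414 / 72.9 = 5.679 W/kg

5.679 W/kg


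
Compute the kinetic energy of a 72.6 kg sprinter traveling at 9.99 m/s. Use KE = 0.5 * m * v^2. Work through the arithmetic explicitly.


Velocity squared = 99.8001
KE = 0.5 * 72.6 * 99.8001 = 3622.74 J

3622.74 J


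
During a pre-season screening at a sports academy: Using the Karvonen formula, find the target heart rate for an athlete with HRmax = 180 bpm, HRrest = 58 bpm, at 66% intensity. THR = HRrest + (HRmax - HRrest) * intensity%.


HRR = 180 - 58 = 122
THR = 58 + 122 * 0.66
= 58 + 80.52
= 138.52 bpm

138.52 bpm


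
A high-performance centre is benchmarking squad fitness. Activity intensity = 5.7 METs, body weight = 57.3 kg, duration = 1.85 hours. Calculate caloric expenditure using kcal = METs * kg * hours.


kcal = 5.7 * 57.3 * 1.85
= 326.61 * 1.85
= 604.23 kcal

604.23 kcal


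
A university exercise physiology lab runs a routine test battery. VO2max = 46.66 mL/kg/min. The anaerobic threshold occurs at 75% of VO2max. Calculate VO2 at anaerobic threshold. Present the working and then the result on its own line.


AT fraction = 75 / 100 = 0.75
AT VO2 = 46.66 * 0.75
= 35.0 mL/kg/min

35.0 mL/kg/min


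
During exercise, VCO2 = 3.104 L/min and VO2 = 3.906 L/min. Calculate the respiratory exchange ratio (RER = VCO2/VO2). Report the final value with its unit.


RER = VCO2 / VO2
= 3.104 / 3.906
= 0.7947

0.7947


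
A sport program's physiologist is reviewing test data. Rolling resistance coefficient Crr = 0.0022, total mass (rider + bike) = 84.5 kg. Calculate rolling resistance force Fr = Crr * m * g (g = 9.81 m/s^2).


Fr = Crr * m * g
= 0.0022 * 84.5 * 9.81
= 1.824 N

1.824 N


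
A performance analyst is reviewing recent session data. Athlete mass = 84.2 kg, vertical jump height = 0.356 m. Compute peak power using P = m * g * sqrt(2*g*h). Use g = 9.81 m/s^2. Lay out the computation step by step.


sqrt(2 * 9.81 * 0.356) = sqrt(6.98472) = 2.642862 m/s
P = 84.2 * 9.81 * 2.642862
= 2183.01 W

2183.01 W


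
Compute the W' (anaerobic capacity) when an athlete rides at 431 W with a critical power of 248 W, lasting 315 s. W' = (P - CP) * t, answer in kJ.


Above-CP power = 183 W
Duration = 315 s
W' = 183 * 315 = 57645 J
Convert: 57645 / 1000 = 57.645 kJ

57.645 kJ


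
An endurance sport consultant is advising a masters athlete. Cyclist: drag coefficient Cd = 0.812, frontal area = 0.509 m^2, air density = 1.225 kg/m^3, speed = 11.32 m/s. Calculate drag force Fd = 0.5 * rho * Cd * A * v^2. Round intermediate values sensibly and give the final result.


v^2 = 11.32^2 = 128.1424
Fd = 0.5 * 1.225 * 0.812 * 0.509 * 128.1424
= 32.439 N

32.439 N


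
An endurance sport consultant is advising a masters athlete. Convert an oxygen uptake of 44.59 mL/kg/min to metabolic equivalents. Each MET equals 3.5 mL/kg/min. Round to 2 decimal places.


One MET = 3.5 mL/kg/min
Number of METs = 44.59 / 3.5
= 12.74 METs

12.74 METs


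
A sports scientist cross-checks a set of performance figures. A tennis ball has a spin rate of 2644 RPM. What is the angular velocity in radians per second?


Convert RPM to rad/s: multiply by 2*pi and divide by 60
omega = 2644 * 2 * pi / 60
= 276.879 rad/s

276.879 rad/s


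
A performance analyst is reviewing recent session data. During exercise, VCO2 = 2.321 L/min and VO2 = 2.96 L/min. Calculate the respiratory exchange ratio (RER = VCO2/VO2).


RER = VCO2 / VO2
= 2.321 / 2.96
= 0.7841

0.7841


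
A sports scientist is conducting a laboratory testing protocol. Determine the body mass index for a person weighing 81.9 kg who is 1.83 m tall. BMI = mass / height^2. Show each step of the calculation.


BMI = mass / height^2
= 81.9 / 1.83^2
= 81.9 / 3.3489
= 24.46 kg/m^2

24.46 kg/m^2


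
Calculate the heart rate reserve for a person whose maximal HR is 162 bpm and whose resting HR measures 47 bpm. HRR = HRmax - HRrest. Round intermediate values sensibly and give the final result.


HRmax = 162 bpm
HRrest = 47 bpm
HRR = 162 - 47 = 115 bpm

115 bpm


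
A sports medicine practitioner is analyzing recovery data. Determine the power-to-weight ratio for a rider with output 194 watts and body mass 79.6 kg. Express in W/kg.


P/W = 194 / 79.6 = 2.437 W/kg

2.437 W/kg


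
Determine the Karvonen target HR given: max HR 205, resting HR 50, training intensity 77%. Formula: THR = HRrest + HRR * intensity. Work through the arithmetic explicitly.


HRR = HRmax - HRrest = 205 - 50 = 155
THR = 50 + 155 * 0.77
= 169.35 bpm

169.35 bpm


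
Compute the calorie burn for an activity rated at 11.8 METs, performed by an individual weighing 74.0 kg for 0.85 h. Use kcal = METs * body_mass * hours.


Product of METs and mass = 11.8 * 74.0 = 873.2
Total kcal = 873.2 * 0.85 = 742.22 kcal

742.22 kcal


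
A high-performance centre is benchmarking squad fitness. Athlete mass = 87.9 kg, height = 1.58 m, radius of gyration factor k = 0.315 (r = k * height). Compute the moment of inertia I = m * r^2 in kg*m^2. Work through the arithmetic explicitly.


r = k * height = 0.315 * 1.58 = 0.4977 m
r^2 = 0.4977^2 = 0.247705
I = 87.9 * 0.247705 = 21.773 kg*m^2

21.773 kg*m^2


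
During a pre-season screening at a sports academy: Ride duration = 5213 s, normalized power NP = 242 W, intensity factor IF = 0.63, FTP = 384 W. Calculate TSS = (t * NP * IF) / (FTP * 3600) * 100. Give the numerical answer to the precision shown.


Numerator = 5213 * 242 * 0.63 = 794773.98
Denominator = 384 * 3600 = 1382400
TSS = 794773.98 / 1382400 * 100
= 57.49

57.49 TSS


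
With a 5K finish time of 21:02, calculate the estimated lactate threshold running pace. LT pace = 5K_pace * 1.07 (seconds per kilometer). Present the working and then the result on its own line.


Race duration = 1262 s for 5 km
Average pace = 1262 / 5 = 252.4 s/km
LT pace = 252.4 * 1.07
= 270.07 s/km

270.07 s/km


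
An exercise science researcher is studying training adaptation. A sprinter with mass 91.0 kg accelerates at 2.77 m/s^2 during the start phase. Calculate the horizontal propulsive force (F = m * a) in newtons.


F = m * a
= 91.0 * 2.77
= 252.07 N

252.07 N


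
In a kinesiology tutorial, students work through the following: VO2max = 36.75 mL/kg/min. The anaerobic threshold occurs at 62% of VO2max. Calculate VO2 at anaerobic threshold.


AT fraction = 62 / 100 = 0.62
AT VO2 = 36.75 * 0.62
= 22.79 mL/kg/min

22.79 mL/kg/min


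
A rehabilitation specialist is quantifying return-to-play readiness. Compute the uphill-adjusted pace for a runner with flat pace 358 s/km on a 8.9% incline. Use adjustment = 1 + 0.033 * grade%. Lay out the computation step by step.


Adjustment factor = 1 + 0.033 * 8.9 = 1.2937
Grade-adjusted pace = 358 * 1.2937 = 463.14 s/km

463.14 s/km


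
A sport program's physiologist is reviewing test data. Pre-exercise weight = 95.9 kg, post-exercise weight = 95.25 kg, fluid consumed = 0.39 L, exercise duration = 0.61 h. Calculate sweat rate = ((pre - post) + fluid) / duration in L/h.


Weight loss = 95.9 - 95.25 = 0.65 kg (approx L)
Total sweat = 0.65 + 0.39 = 1.04 L
Sweat rate = 1.04 / 0.61 = 1.705 L/h

1.705 L/h


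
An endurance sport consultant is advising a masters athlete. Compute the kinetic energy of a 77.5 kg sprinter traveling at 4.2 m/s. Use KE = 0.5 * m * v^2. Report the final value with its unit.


Velocity squared = 17.64
KE = 0.5 * 77.5 * 17.64 = 683.55 J

683.55 J


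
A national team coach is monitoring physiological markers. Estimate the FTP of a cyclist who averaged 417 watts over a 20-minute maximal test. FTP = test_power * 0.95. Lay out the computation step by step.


FTP = 417 * 0.95 = 396.15 W

396.15 W


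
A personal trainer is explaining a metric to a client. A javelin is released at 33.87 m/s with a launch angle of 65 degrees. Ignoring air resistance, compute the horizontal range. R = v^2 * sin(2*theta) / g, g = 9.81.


Launch speed squared = 1147.1769
sin(2 * 65 deg) = 0.766044
Range = 1147.1769 * 0.766044 / 9.81
= 89.581 m

89.581 m


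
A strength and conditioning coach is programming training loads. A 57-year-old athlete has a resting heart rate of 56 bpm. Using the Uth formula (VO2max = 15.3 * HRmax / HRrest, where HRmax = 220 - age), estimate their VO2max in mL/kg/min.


HRmax = 220 - 57 = 163 bpm
Ratio = HRmax / HRrest = 163 / 56 = 2.9107
VO2max = 15.3 * 2.9107 = 44.53 mL/kg/min

44.53 mL/kg/min


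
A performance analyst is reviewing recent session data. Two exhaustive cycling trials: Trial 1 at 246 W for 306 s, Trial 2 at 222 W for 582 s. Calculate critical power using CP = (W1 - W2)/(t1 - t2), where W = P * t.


W1 = 246 * 306 = 75276 J
W2 = 222 * 582 = 129204 J
CP = (75276 - 129204) / (306 - 582)
= -53928 / -276
= 195.39 W

195.39 W


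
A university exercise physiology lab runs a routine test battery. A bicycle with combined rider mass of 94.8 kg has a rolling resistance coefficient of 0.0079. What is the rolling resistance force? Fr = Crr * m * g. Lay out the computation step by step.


Fr = 0.0079 * 94.8 * 9.81
= 0.74892 * 9.81
= 7.347 N

7.347 N


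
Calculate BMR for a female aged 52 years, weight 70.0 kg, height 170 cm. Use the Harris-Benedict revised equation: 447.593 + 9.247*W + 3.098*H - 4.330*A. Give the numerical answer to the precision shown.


Substituting values:
W term = 9.247 * 70.0 = 647.29
H term = 3.098 * 170 = 526.66
A term = 4.330 * 52 = 225.16
BMR = 1396.38 kcal/day

1396.38 kcal/day


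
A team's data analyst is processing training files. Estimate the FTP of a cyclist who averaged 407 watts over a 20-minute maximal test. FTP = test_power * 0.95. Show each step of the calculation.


FTP = 407 * 0.95 = 386.65 W

386.65 W


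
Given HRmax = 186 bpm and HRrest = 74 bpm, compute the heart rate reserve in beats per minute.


Heart rate reserve = maximum HR minus resting HR
HRR = 186 - 74 = 112 bpm

112 bpm


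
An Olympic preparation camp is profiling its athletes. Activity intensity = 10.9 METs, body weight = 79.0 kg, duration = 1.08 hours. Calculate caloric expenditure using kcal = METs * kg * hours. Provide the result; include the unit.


kcal = 10.9 * 79.0 * 1.08
= 861.1 * 1.08
= 929.99 kcal

929.99 kcal


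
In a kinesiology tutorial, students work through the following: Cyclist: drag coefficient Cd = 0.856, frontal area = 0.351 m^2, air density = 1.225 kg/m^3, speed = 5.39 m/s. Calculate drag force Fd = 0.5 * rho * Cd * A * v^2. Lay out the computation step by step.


v^2 = 5.39^2 = 29.0521
Fd = 0.5 * 1.225 * 0.856 * 0.351 * 29.0521
= 5.346 N

5.346 N


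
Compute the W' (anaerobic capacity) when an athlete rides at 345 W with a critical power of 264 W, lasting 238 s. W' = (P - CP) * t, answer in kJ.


Above-CP power = 81 W
Duration = 238 s
W' = 81 * 238 = 19278 J
Convert: 19278 / 1000 = 19.278 kJ

19.278 kJ


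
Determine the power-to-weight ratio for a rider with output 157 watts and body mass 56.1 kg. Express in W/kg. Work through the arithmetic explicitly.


P/W = 157 / 56.1 = 2.799 W/kg

2.799 W/kg


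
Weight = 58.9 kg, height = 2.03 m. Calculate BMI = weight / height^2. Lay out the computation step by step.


height^2 = 2.03^2 = 4.1209
BMI = 58.9 / 4.1209 = 14.29 kg/m^2

14.29 kg/m^2


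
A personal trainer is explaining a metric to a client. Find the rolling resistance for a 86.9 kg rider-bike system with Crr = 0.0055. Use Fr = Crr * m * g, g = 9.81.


m * g = 86.9 * 9.81 = 852.489 N
Fr = 0.0055 * 852.489 = 4.689 N

4.689 N


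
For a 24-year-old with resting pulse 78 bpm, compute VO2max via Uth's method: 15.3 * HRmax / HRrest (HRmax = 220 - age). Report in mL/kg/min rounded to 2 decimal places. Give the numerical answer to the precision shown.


Step 1: HRmax = 220 - 24 = 196 bpm
Step 2: Ratio = 196 / 78 = 2.5128
Step 3: VO2max = 15.3 * 2.5128 = 38.45 mL/kg/min

38.45 mL/kg/min


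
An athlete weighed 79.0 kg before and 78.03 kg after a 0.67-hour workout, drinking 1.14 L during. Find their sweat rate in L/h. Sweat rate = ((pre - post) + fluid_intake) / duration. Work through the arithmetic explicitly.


Body mass change = 0.97 kg
Total sweat loss = 0.97 + 1.14 = 2.11 L
Rate = 2.11 / 0.67 = 3.149 L/h

3.149 L/h


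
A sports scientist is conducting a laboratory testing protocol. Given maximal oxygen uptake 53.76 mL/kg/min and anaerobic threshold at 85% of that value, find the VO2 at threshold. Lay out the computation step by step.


Percentage as decimal = 0.85
VO2 at AT = 53.76 * 0.85 = 45.7 mL/kg/min

45.7 mL/kg/min


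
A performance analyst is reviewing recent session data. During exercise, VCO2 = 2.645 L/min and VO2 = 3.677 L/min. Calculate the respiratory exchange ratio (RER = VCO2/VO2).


RER = VCO2 / VO2
= 2.645 / 3.677
= 0.7193

0.7193


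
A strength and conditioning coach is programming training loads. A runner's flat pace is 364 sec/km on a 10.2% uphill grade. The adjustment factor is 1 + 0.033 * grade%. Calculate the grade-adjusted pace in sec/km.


Factor = 1 + 0.033 * 10.2 = 1.3366
Adjusted pace = 364 * 1.3366
= 486.52 sec/km

486.52 s/km


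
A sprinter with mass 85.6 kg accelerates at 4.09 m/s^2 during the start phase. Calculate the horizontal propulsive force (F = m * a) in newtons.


F = m * a
= 85.6 * 4.09
= 350.1 N

350.1 N


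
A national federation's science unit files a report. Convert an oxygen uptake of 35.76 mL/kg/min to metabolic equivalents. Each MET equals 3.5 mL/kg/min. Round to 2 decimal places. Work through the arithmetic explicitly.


One MET = 3.5 mL/kg/min
Number of METs = 35.76 / 3.5
= 10.22 METs

10.22 METs


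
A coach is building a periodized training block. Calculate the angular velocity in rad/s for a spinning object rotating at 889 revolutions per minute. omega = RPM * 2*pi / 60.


omega = RPM * 2*pi / 60
= 889 * 6.28318531 / 60
= 93.096 rad/s

93.096 rad/s


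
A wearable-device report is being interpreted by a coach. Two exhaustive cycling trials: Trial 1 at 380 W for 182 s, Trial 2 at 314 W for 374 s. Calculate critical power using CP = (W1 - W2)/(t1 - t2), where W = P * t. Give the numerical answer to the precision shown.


W1 = 380 * 182 = 69160 J
W2 = 314 * 374 = 117436 J
CP = (69160 - 117436) / (182 - 374)
= -48276 / -192
= 251.44 W

251.44 W


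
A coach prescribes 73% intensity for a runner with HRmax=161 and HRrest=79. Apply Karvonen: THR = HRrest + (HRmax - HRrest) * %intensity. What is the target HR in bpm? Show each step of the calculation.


Heart rate reserve = 161 - 79 = 82
Intensity fraction = 73 / 100 = 0.73
THR = 79 + 82 * 0.73 = 138.86 bpm

138.86 bpm


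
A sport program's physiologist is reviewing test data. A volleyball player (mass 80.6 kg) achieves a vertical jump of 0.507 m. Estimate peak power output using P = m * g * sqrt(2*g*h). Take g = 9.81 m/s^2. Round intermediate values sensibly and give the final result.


2 * g * h = 2 * 9.81 * 0.507 = 9.94734
sqrt(9.94734) = 3.15394 m/s
P = 80.6 * 9.81 * 3.15394 = 2493.78 W

2493.78 W


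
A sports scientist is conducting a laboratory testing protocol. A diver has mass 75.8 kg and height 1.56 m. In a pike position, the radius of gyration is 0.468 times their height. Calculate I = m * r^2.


r = 0.468 * 1.56 = 0.73008 m
I = m * r^2 = 75.8 * 0.533017 = 40.403 kg*m^2

40.403 kg*m^2


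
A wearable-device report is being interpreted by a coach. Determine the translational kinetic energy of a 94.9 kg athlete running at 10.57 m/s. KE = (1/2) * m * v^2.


KE = 0.5 * m * v^2
= 0.5 * 94.9 * 10.57^2
= 0.5 * 94.9 * 111.7249
= 5301.35 J

5301.35 J


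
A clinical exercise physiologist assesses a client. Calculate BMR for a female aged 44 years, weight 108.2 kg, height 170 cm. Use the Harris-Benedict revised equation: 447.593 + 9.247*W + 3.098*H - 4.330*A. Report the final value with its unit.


Substituting values:
W term = 9.247 * 108.2 = 1000.5254
H term = 3.098 * 170 = 526.66
A term = 4.330 * 44 = 190.52
BMR = 1784.26 kcal/day

1784.26 kcal/day


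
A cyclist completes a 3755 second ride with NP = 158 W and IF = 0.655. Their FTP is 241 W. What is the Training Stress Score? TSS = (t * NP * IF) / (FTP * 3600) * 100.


t * NP * IF = 3755 * 158 * 0.655 = 388604.95
FTP * 3600 = 867600
TSS = (388604.95 / 867600) * 100 = 44.79

44.79 TSS


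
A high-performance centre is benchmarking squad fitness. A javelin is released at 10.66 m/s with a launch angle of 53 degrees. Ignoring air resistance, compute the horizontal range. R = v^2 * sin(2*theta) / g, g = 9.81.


Launch speed squared = 113.6356
sin(2 * 53 deg) = 0.961262
Range = 113.6356 * 0.961262 / 9.81
= 11.135 m

11.135 m


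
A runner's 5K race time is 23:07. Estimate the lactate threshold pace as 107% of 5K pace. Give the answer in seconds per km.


Total race time = 23*60 + 7 = 1387 seconds
5K pace = 1387 / 5 = 277.4 sec/km
LT pace = 277.4 * 1.07 = 296.82 sec/km

296.82 s/km


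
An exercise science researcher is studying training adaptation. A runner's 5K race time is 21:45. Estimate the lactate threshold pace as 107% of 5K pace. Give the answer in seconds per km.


Total race time = 21*60 + 45 = 1305 seconds
5K pace = 1305 / 5 = 261.0 sec/km
LT pace = 261.0 * 1.07 = 279.27 sec/km

279.27 s/km


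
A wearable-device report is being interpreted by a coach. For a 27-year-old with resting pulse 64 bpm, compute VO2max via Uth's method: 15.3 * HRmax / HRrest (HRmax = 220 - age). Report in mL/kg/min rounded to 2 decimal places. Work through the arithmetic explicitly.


Step 1: HRmax = 220 - 27 = 193 bpm
Step 2: Ratio = 193 / 64 = 3.0156
Step 3: VO2max = 15.3 * 3.0156 = 46.14 mL/kg/min

46.14 mL/kg/min


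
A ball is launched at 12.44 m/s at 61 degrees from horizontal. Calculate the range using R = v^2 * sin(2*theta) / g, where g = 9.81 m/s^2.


sin(2 * 61) = sin(122) = 0.848048
v^2 = 12.44^2 = 154.7536
R = 154.7536 * 0.848048 / 9.81
= 13.378 m

13.378 m


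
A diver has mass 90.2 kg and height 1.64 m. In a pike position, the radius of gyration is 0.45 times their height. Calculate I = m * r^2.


r = 0.45 * 1.64 = 0.738 m
I = m * r^2 = 90.2 * 0.544644 = 49.127 kg*m^2

49.127 kg*m^2


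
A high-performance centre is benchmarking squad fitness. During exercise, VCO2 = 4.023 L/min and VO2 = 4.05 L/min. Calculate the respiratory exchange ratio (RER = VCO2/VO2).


RER = VCO2 / VO2
= 4.023 / 4.05
= 0.9933

0.9933


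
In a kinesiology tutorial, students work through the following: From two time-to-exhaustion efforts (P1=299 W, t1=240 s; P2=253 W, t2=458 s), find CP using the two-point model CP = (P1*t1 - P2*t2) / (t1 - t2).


Work in trial 1 = 71760 J
Work in trial 2 = 115874 J
Delta work = -44114 J
Delta time = -218 s
CP = -44114 / -218 = 202.36 W

202.36 W


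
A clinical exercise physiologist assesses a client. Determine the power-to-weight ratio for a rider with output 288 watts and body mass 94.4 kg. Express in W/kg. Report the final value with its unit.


P/W = 288 / 94.4 = 3.051 W/kg

3.051 W/kg


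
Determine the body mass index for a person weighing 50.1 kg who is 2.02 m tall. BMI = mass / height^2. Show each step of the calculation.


BMI = mass / height^2
= 50.1 / 2.02^2
= 50.1 / 4.0804
= 12.28 kg/m^2

12.28 kg/m^2


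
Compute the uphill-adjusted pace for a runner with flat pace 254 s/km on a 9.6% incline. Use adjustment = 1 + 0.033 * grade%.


Adjustment factor = 1 + 0.033 * 9.6 = 1.3168
Grade-adjusted pace = 254 * 1.3168 = 334.47 s/km

334.47 s/km


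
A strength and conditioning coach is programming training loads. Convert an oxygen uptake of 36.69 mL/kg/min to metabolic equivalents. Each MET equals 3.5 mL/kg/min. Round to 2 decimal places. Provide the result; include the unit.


One MET = 3.5 mL/kg/min
Number of METs = 36.69 / 3.5
= 10.48 METs

10.48 METs


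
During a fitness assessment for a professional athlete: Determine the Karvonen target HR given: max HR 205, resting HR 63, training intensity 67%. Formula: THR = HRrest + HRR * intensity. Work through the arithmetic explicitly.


HRR = HRmax - HRrest = 205 - 63 = 142
THR = 63 + 142 * 0.67
= 158.14 bpm

158.14 bpm


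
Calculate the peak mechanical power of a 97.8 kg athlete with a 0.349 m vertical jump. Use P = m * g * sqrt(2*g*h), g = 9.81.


First, sqrt(2gh) = sqrt(2 * 9.81 * 0.349)
= sqrt(6.84738) = 2.61675 m/s
Power = 97.8 * 9.81 * 2.61675 = 2510.56 W

2510.56 W


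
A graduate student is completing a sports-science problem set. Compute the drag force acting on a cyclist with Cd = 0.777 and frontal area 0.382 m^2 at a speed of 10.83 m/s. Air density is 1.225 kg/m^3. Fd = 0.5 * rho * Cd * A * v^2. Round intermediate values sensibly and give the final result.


Step 1: v^2 = 117.2889
Step 2: Fd = 0.5 * 1.225 * 0.777 * 0.382 * 117.2889
= 21.323 N

21.323 N


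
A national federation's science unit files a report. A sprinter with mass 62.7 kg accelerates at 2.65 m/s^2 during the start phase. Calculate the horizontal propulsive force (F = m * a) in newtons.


F = m * a
= 62.7 * 2.65
= 166.16 N

166.16 N


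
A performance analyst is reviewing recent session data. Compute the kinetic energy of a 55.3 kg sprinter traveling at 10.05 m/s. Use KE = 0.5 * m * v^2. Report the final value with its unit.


Velocity squared = 101.0025
KE = 0.5 * 55.3 * 101.0025 = 2792.72 J

2792.72 J


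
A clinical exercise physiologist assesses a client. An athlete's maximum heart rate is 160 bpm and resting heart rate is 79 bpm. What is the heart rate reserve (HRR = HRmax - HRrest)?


HRR = HRmax - HRrest
= 160 - 79
= 81 bpm

81 bpm


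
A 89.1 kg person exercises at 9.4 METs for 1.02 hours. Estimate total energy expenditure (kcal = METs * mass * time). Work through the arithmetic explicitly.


Energy = METs * mass(kg) * time(h)
= 9.4 * 89.1 * 1.02
= 854.29 kcal

854.29 kcal


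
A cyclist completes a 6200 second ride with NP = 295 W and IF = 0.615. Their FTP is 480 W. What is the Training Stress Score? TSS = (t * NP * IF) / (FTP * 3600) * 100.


t * NP * IF = 6200 * 295 * 0.615 = 1124835.0
FTP * 3600 = 1728000
TSS = (1124835.0 / 1728000) * 100 = 65.09

65.09 TSS


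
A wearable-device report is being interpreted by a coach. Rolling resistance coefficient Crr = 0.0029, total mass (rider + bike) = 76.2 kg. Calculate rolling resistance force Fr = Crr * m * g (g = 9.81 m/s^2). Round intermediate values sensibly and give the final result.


Fr = Crr * m * g
= 0.0029 * 76.2 * 9.81
= 2.168 N

2.168 N


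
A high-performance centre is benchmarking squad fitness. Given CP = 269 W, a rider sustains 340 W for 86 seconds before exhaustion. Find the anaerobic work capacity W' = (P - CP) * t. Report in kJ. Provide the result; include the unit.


Excess power = 340 - 269 = 71 W
Work above CP = 71 * 86 = 6106 J
W' = 6.106 kJ

6.106 kJ


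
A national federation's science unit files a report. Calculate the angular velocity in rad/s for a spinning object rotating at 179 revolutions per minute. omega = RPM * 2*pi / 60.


omega = RPM * 2*pi / 60
= 179 * 6.28318531 / 60
= 18.745 rad/s

18.745 rad/s


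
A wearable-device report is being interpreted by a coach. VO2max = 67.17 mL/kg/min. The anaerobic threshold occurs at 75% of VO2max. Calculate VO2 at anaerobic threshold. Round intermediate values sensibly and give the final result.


AT fraction = 75 / 100 = 0.75
AT VO2 = 67.17 * 0.75
= 50.38 mL/kg/min

50.38 mL/kg/min


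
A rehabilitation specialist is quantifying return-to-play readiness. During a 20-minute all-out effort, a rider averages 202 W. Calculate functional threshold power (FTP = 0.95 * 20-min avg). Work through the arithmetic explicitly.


FTP = 0.95 * 202
= 191.9 W

191.9 W


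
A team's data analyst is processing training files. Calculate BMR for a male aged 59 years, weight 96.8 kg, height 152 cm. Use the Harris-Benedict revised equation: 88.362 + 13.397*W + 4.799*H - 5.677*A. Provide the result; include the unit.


Substituting values:
W term = 13.397 * 96.8 = 1296.8296
H term = 4.799 * 152 = 729.448
A term = 5.677 * 59 = 334.943
BMR = 1779.7 kcal/day

1779.7 kcal/day


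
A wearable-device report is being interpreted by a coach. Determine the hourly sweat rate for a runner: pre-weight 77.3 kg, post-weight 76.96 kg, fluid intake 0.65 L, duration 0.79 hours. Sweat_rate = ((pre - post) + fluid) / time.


Mass lost = 77.3 - 76.96 = 0.34 kg
Add fluid consumed: 0.34 + 0.65 = 0.99 L total sweat
Sweat rate = 0.99 / 0.79 = 1.253 L/h

1.253 L/h


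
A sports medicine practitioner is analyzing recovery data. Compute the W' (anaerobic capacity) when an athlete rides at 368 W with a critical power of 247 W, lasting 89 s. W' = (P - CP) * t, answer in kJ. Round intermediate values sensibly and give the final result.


Above-CP power = 121 W
Duration = 89 s
W' = 121 * 89 = 10769 J
Convert: 10769 / 1000 = 10.769 kJ

10.769 kJ


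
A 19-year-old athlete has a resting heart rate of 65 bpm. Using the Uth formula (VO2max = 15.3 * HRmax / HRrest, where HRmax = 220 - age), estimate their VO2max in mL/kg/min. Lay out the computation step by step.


HRmax = 220 - 19 = 201 bpm
Ratio = HRmax / HRrest = 201 / 65 = 3.0923
VO2max = 15.3 * 3.0923 = 47.31 mL/kg/min

47.31 mL/kg/min


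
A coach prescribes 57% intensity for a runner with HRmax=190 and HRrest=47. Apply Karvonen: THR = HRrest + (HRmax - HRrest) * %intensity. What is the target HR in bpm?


Heart rate reserve = 190 - 47 = 143
Intensity fraction = 57 / 100 = 0.57
THR = 47 + 143 * 0.57 = 128.51 bpm

128.51 bpm


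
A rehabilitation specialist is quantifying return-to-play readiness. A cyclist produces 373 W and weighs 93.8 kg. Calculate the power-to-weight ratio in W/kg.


P/W = power / mass
= 373 / 93.8
= 3.977 W/kg

3.977 W/kg


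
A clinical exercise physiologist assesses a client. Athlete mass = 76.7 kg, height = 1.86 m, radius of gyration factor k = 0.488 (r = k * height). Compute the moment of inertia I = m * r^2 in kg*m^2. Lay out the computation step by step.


r = k * height = 0.488 * 1.86 = 0.90768 m
r^2 = 0.90768^2 = 0.823883
I = 76.7 * 0.823883 = 63.192 kg*m^2

63.192 kg*m^2


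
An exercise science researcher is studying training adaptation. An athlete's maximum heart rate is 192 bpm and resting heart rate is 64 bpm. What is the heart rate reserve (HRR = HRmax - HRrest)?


HRR = HRmax - HRrest
= 192 - 64
= 128 bpm

128 bpm


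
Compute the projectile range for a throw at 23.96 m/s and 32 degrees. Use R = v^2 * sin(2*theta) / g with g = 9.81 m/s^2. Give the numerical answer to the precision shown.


Two times the angle = 64 degrees
sin(64) = 0.898794
R = 574.0816 * 0.898794 / 9.81 = 52.597 m

52.597 m


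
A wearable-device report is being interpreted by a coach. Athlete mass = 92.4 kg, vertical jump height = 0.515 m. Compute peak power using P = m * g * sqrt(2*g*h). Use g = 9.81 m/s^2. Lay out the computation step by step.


sqrt(2 * 9.81 * 0.515) = sqrt(10.1043) = 3.178726 m/s
P = 92.4 * 9.81 * 3.178726
= 2881.34 W

2881.34 W


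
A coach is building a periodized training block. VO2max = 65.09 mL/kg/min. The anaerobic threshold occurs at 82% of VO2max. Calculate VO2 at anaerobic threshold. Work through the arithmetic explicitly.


AT fraction = 82 / 100 = 0.82
AT VO2 = 65.09 * 0.82
= 53.37 mL/kg/min

53.37 mL/kg/min


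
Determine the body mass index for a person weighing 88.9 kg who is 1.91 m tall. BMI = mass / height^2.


BMI = mass / height^2
= 88.9 / 1.91^2
= 88.9 / 3.6481
= 24.37 kg/m^2

24.37 kg/m^2


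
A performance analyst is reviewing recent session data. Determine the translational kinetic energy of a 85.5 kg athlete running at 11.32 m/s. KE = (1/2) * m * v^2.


KE = 0.5 * m * v^2
= 0.5 * 85.5 * 11.32^2
= 0.5 * 85.5 * 128.1424
= 5478.09 J

5478.09 J


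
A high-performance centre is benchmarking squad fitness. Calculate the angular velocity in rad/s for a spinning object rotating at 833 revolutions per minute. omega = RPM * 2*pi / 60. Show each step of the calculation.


omega = RPM * 2*pi / 60
= 833 * 6.28318531 / 60
= 87.232 rad/s

87.232 rad/s


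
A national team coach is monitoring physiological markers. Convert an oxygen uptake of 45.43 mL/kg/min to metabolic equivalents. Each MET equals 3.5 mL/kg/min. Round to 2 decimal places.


One MET = 3.5 mL/kg/min
Number of METs = 45.43 / 3.5
= 12.98 METs

12.98 METs


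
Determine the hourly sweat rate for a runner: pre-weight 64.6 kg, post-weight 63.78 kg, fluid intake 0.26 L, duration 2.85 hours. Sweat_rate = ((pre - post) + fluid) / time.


Mass lost = 64.6 - 63.78 = 0.82 kg
Add fluid consumed: 0.82 + 0.26 = 1.08 L total sweat
Sweat rate = 1.08 / 2.85 = 0.379 L/h

0.379 L/h


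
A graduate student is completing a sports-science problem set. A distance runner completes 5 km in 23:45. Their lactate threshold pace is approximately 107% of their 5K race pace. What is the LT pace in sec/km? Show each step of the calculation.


Convert to seconds: 23 min 45 s = 1425 s
Pace per km = 1425 / 5 = 285.0 s/km
LT pace = 285.0 * 1.07 = 304.95 s/km

304.95 s/km


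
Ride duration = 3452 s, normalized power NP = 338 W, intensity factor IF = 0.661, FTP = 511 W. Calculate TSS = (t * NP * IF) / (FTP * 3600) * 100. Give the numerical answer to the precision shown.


Numerator = 3452 * 338 * 0.661 = 771238.936
Denominator = 511 * 3600 = 1839600
TSS = 771238.936 / 1839600 * 100
= 41.92

41.92 TSS


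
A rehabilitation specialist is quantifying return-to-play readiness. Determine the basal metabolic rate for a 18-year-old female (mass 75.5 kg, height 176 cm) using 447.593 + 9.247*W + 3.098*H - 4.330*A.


BMR = 447.593 + 9.247*75.5 + 3.098*176 - 4.330*18
= 1613.05 kcal/day

1613.05 kcal/day


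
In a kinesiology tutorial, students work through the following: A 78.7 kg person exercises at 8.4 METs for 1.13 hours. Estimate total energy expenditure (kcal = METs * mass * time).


Energy = METs * mass(kg) * time(h)
= 8.4 * 78.7 * 1.13
= 747.02 kcal

747.02 kcal


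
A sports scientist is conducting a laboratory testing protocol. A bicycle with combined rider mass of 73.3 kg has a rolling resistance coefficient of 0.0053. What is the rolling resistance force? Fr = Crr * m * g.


Fr = 0.0053 * 73.3 * 9.81
= 0.38849 * 9.81
= 3.811 N

3.811 N


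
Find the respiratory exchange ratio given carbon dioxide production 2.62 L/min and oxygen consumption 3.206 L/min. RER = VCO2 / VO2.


VCO2 = 2.62 L/min
VO2 = 3.206 L/min
RER = 2.62 / 3.206 = 0.8172

0.8172


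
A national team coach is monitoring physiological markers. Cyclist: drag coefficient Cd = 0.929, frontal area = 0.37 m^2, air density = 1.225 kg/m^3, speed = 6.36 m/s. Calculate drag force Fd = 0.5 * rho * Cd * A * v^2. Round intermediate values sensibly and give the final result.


v^2 = 6.36^2 = 40.4496
Fd = 0.5 * 1.225 * 0.929 * 0.37 * 40.4496
= 8.516 N

8.516 N


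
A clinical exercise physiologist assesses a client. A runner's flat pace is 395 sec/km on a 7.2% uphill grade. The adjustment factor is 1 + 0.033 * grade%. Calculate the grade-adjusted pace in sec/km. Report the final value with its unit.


Factor = 1 + 0.033 * 7.2 = 1.2376
Adjusted pace = 395 * 1.2376
= 488.85 sec/km

488.85 s/km


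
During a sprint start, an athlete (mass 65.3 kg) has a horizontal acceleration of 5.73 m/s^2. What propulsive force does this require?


Propulsive force = mass * acceleration
= 65.3 kg * 5.73 m/s^2
= 374.17 N

374.17 N


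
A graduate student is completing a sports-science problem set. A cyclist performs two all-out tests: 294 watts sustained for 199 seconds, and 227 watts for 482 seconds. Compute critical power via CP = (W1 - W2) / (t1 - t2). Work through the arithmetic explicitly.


W1 = P1 * t1 = 294 * 199 = 58506 J
W2 = P2 * t2 = 227 * 482 = 109414 J
CP = (58506 - 109414) / (199 - 482)
= 179.89 W

179.89 W


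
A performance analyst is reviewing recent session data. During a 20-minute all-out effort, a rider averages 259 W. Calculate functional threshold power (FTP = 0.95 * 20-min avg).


FTP = 0.95 * 259
= 246.05 W

246.05 W


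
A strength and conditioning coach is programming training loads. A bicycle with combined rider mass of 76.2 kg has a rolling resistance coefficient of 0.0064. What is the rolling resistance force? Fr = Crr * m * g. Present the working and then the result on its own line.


Fr = 0.0064 * 76.2 * 9.81
= 0.48768 * 9.81
= 4.784 N

4.784 N


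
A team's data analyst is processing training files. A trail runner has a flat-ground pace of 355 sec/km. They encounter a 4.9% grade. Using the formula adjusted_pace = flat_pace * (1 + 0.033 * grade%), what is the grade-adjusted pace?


Grade factor = 1 + 0.033 * 4.9 = 1.1617
Adjusted = 355 * 1.1617 = 412.4 sec/km

412.4 s/km


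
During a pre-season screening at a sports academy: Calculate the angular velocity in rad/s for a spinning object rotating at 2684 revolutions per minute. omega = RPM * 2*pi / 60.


omega = RPM * 2*pi / 60
= 2684 * 6.28318531 / 60
= 281.068 rad/s

281.068 rad/s
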